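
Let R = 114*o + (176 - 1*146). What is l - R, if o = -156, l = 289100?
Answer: 306854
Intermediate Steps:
R = -17754 (R = 114*(-156) + (176 - 1*146) = -17784 + (176 - 146) = -17784 + 30 = -17754)
l - R = 289100 - 1*(-17754) = 289100 + 17754 = 306854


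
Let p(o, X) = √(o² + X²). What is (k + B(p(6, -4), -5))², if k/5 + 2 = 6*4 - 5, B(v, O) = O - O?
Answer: 7225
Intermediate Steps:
p(o, X) = √(X² + o²)
B(v, O) = 0
k = 85 (k = -10 + 5*(6*4 - 5) = -10 + 5*(24 - 5) = -10 + 5*19 = -10 + 95 = 85)
(k + B(p(6, -4), -5))² = (85 + 0)² = 85² = 7225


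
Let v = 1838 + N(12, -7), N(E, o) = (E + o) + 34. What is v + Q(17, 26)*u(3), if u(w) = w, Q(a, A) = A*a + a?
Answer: 3254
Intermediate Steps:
N(E, o) = 34 + E + o
v = 1877 (v = 1838 + (34 + 12 - 7) = 1838 + 39 = 1877)
Q(a, A) = a + A*a
v + Q(17, 26)*u(3) = 1877 + (17*(1 + 26))*3 = 1877 + (17*27)*3 = 1877 + 459*3 = 1877 + 1377 = 3254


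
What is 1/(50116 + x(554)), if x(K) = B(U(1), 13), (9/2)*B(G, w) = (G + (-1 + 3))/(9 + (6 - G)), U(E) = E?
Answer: 21/1052437 ≈ 1.9954e-5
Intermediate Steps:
B(G, w) = 2*(2 + G)/(9*(15 - G)) (B(G, w) = 2*((G + (-1 + 3))/(9 + (6 - G)))/9 = 2*((G + 2)/(15 - G))/9 = 2*((2 + G)/(15 - G))/9 = 2*(2 + G)/(9*(15 - G)))
x(K) = 1/21 (x(K) = 2*(-2 - 1*1)/(9*(-15 + 1)) = (2/9)*(-2 - 1)/(-14) = (2/9)*(-1/14)*(-3) = 1/21)
1/(50116 + x(554)) = 1/(50116 + 1/21) = 1/(1052437/21) = 21/1052437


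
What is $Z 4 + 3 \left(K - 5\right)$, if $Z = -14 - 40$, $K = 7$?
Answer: $-210$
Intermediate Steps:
$Z = -54$
$Z 4 + 3 \left(K - 5\right) = \left(-54\right) 4 + 3 \left(7 - 5\right) = -216 + 3 \cdot 2 = -216 + 6 = -210$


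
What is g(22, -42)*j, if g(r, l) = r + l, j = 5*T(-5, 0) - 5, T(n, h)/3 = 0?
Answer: 100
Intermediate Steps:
T(n, h) = 0 (T(n, h) = 3*0 = 0)
j = -5 (j = 5*0 - 5 = 0 - 5 = -5)
g(r, l) = l + r
g(22, -42)*j = (-42 + 22)*(-5) = -20*(-5) = 100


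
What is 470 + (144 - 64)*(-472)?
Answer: -37290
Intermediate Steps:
470 + (144 - 64)*(-472) = 470 + 80*(-472) = 470 - 37760 = -37290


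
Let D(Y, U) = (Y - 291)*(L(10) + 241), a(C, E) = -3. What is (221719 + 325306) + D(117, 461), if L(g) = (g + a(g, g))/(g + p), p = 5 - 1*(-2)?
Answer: 8585329/17 ≈ 5.0502e+5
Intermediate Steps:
p = 7 (p = 5 + 2 = 7)
L(g) = (-3 + g)/(7 + g) (L(g) = (g - 3)/(g + 7) = (-3 + g)/(7 + g))
D(Y, U) = -1194264/17 + 4104*Y/17 (D(Y, U) = (Y - 291)*((-3 + 10)/(7 + 10) + 241) = (-291 + Y)*(7/17 + 241) = (-291 + Y)*(4104/17) = -1194264/17 + 4104*Y/17)
(221719 + 325306) + D(117, 461) = (221719 + 325306) + (-1194264/17 + (4104/17)*117) = 547025 + (-1194264/17 + 480168/17) = 547025 - 714096/17 = 8585329/17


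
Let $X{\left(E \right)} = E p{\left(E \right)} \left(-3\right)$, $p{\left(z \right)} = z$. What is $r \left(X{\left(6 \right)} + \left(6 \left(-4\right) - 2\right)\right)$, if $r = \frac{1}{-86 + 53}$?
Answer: $\frac{134}{33} \approx 4.0606$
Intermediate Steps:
$X{\left(E \right)} = - 3 E^{2}$ ($X{\left(E \right)} = E E \left(-3\right) = E^{2} \left(-3\right) = - 3 E^{2}$)
$r = - \frac{1}{33}$ ($r = \frac{1}{-33} = - \frac{1}{33} \approx -0.030303$)
$r \left(X{\left(6 \right)} + \left(6 \left(-4\right) - 2\right)\right) = - \frac{- 3 \cdot 6^{2} + \left(6 \left(-4\right) - 2\right)}{33} = - \frac{\left(-3\right) 36 - 26}{33} = - \frac{-108 - 26}{33} = \left(- \frac{1}{33}\right) \left(-134\right) = \frac{134}{33}$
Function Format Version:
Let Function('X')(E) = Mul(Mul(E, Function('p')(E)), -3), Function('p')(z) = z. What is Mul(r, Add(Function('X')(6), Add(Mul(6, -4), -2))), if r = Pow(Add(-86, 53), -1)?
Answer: Rational(134, 33) ≈ 4.0606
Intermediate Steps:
Function('X')(E) = Mul(-3, Pow(E, 2)) (Function('X')(E) = Mul(Mul(E, E), -3) = Mul(Pow(E, 2), -3) = Mul(-3, Pow(E, 2)))
r = Rational(-1, 33) (r = Pow(-33, -1) = Rational(-1, 33) ≈ -0.030303)
Mul(r, Add(Function('X')(6), Add(Mul(6, -4), -2))) = Mul(Rational(-1, 33), Add(Mul(-3, Pow(6, 2)), Add(Mul(6, -4), -2))) = Mul(Rational(-1, 33), Add(Mul(-3, 36), Add(-24, -2))) = Mul(Rational(-1, 33), Add(-108, -26)) = Mul(Rational(-1, 33), -134) = Rational(134, 33)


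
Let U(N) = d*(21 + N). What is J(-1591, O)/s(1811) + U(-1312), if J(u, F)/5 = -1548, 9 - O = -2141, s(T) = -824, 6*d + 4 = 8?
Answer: -526087/618 ≈ -851.27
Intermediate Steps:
d = 2/3 (d = -2/3 + (1/6)*8 = -2/3 + 4/3 = 2/3 ≈ 0.66667)
O = 2150 (O = 9 - 1*(-2141) = 9 + 2141 = 2150)
J(u, F) = -7740 (J(u, F) = 5*(-1548) = -7740)
U(N) = 14 + 2*N/3 (U(N) = 2*(21 + N)/3 = 14 + 2*N/3)
J(-1591, O)/s(1811) + U(-1312) = -7740/(-824) + (14 + (2/3)*(-1312)) = -7740*(-1/824) + (14 - 2624/3) = 1935/206 - 2582/3 = -526087/618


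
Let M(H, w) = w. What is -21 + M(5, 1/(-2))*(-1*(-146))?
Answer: -94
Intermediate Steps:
-21 + M(5, 1/(-2))*(-1*(-146)) = -21 + (-1*(-146))/(-2) = -21 - ½*146 = -21 - 73 = -94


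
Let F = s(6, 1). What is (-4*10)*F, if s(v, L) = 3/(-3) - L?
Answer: 80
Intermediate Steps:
s(v, L) = -1 - L (s(v, L) = 3*(-1/3) - L = -1 - L)
F = -2 (F = -1 - 1*1 = -1 - 1 = -2)
(-4*10)*F = -4*10*(-2) = -40*(-2) = 80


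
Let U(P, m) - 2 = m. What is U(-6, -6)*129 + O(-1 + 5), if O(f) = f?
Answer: -512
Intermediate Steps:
U(P, m) = 2 + m
U(-6, -6)*129 + O(-1 + 5) = (2 - 6)*129 + (-1 + 5) = -4*129 + 4 = -516 + 4 = -512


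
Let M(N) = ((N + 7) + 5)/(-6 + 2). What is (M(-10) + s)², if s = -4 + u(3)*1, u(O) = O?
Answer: 9/4 ≈ 2.2500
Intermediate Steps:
M(N) = -3 - N/4 (M(N) = ((7 + N) + 5)/(-4) = (12 + N)*(-¼) = -3 - N/4)
s = -1 (s = -4 + 3*1 = -4 + 3 = -1)
(M(-10) + s)² = ((-3 - ¼*(-10)) - 1)² = ((-3 + 5/2) - 1)² = (-½ - 1)² = (-3/2)² = 9/4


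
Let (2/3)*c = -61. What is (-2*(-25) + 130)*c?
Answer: -16470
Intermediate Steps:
c = -183/2 (c = (3/2)*(-61) = -183/2 ≈ -91.500)
(-2*(-25) + 130)*c = (-2*(-25) + 130)*(-183/2) = (50 + 130)*(-183/2) = 180*(-183/2) = -16470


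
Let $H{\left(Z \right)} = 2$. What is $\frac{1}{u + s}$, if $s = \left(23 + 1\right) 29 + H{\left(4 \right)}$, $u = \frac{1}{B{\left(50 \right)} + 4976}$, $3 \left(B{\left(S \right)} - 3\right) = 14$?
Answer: $\frac{14951}{10435801} \approx 0.0014327$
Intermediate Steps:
$B{\left(S \right)} = \frac{23}{3}$ ($B{\left(S \right)} = 3 + \frac{1}{3} \cdot 14 = 3 + \frac{14}{3} = \frac{23}{3}$)
$u = \frac{3}{14951}$ ($u = \frac{1}{\frac{23}{3} + 4976} = \frac{1}{\frac{14951}{3}} = \frac{3}{14951} \approx 0.00020066$)
$s = 698$ ($s = \left(23 + 1\right) 29 + 2 = 24 \cdot 29 + 2 = 696 + 2 = 698$)
$\frac{1}{u + s} = \frac{1}{\frac{3}{14951} + 698} = \frac{1}{\frac{10435801}{14951}} = \frac{14951}{10435801}$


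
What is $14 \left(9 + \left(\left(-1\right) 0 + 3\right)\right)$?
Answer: $168$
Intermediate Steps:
$14 \left(9 + \left(\left(-1\right) 0 + 3\right)\right) = 14 \left(9 + \left(0 + 3\right)\right) = 14 \left(9 + 3\right) = 14 \cdot 12 = 168$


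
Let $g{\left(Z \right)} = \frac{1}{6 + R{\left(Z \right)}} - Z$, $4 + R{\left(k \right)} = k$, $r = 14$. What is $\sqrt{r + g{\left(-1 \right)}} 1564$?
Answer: $6256$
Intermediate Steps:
$R{\left(k \right)} = -4 + k$
$g{\left(Z \right)} = \frac{1}{2 + Z} - Z$ ($g{\left(Z \right)} = \frac{1}{6 + \left(-4 + Z\right)} - Z = \frac{1}{2 + Z} - Z$)
$\sqrt{r + g{\left(-1 \right)}} 1564 = \sqrt{14 + \frac{1 - \left(-1\right)^{2} - -2}{2 - 1}} \cdot 1564 = \sqrt{14 + \frac{1 - 1 + 2}{1}} \cdot 1564 = \sqrt{14 + 1 \left(1 - 1 + 2\right)} 1564 = \sqrt{14 + 1 \cdot 2} \cdot 1564 = \sqrt{14 + 2} \cdot 1564 = \sqrt{16} \cdot 1564 = 4 \cdot 1564 = 6256$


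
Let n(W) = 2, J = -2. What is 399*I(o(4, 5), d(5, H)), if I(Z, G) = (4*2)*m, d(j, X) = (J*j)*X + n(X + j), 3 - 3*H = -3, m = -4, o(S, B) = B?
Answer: -12768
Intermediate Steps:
H = 2 (H = 1 - 1/3*(-3) = 1 + 1 = 2)
d(j, X) = 2 - 2*X*j (d(j, X) = (-2*j)*X + 2 = -2*X*j + 2 = 2 - 2*X*j)
I(Z, G) = -32 (I(Z, G) = (4*2)*(-4) = 8*(-4) = -32)
399*I(o(4, 5), d(5, H)) = 399*(-32) = -12768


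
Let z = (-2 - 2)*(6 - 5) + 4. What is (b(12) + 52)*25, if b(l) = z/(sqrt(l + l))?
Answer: 1300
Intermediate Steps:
z = 0 (z = -4*1 + 4 = -4 + 4 = 0)
b(l) = 0 (b(l) = 0/(sqrt(l + l)) = 0/(sqrt(2*l)) = 0/((sqrt(2)*sqrt(l))) = 0*(sqrt(2)/(2*sqrt(l))) = 0)
(b(12) + 52)*25 = (0 + 52)*25 = 52*25 = 1300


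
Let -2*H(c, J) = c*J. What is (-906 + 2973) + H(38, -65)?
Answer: 3302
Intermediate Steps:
H(c, J) = -J*c/2 (H(c, J) = -c*J/2 = -J*c/2)
(-906 + 2973) + H(38, -65) = (-906 + 2973) - ½*(-65)*38 = 2067 + 1235 = 3302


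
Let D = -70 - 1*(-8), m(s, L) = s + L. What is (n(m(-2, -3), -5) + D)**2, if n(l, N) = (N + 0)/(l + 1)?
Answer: 59049/16 ≈ 3690.6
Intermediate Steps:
m(s, L) = L + s
D = -62 (D = -70 + 8 = -62)
n(l, N) = N/(1 + l)
(n(m(-2, -3), -5) + D)**2 = (-5/(1 + (-3 - 2)) - 62)**2 = (-5/(1 - 5) - 62)**2 = (-5/(-4) - 62)**2 = (-5*(-1/4) - 62)**2 = (5/4 - 62)**2 = (-243/4)**2 = 59049/16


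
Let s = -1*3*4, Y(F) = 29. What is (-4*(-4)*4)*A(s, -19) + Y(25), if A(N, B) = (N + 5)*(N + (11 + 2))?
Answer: -419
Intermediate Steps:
s = -12 (s = -3*4 = -12)
A(N, B) = (5 + N)*(13 + N) (A(N, B) = (5 + N)*(N + 13) = (5 + N)*(13 + N))
(-4*(-4)*4)*A(s, -19) + Y(25) = (-4*(-4)*4)*(65 + (-12)**2 + 18*(-12)) + 29 = (16*4)*(65 + 144 - 216) + 29 = 64*(-7) + 29 = -448 + 29 = -419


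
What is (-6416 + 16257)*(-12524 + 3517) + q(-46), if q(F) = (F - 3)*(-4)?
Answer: -88637691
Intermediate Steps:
q(F) = 12 - 4*F (q(F) = (-3 + F)*(-4) = 12 - 4*F)
(-6416 + 16257)*(-12524 + 3517) + q(-46) = (-6416 + 16257)*(-12524 + 3517) + (12 - 4*(-46)) = 9841*(-9007) + (12 + 184) = -88637887 + 196 = -88637691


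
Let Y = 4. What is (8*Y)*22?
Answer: 704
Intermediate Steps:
(8*Y)*22 = (8*4)*22 = 32*22 = 704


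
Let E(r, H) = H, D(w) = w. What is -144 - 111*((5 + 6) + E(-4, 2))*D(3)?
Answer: -4473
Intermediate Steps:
-144 - 111*((5 + 6) + E(-4, 2))*D(3) = -144 - 111*((5 + 6) + 2)*3 = -144 - 111*(11 + 2)*3 = -144 - 1443*3 = -144 - 111*39 = -144 - 4329 = -4473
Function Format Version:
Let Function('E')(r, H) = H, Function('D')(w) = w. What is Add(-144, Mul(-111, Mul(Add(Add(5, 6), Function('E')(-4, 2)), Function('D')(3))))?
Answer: -4473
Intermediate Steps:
Add(-144, Mul(-111, Mul(Add(Add(5, 6), Function('E')(-4, 2)), Function('D')(3)))) = Add(-144, Mul(-111, Mul(Add(Add(5, 6), 2), 3))) = Add(-144, Mul(-111, Mul(Add(11, 2), 3))) = Add(-144, Mul(-111, Mul(13, 3))) = Add(-144, Mul(-111, 39)) = Add(-144, -4329) = -4473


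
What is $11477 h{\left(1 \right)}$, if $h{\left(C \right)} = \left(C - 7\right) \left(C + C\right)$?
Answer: $-137724$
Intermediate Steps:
$h{\left(C \right)} = 2 C \left(-7 + C\right)$ ($h{\left(C \right)} = \left(-7 + C\right) 2 C = 2 C \left(-7 + C\right)$)
$11477 h{\left(1 \right)} = 11477 \cdot 2 \cdot 1 \left(-7 + 1\right) = 11477 \cdot 2 \cdot 1 \left(-6\right) = 11477 \left(-12\right) = -137724$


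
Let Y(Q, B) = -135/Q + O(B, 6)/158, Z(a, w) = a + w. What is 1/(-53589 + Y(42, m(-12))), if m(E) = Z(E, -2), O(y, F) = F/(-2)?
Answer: -553/29636505 ≈ -1.8659e-5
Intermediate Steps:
O(y, F) = -F/2 (O(y, F) = F*(-½) = -F/2)
m(E) = -2 + E (m(E) = E - 2 = -2 + E)
Y(Q, B) = -3/158 - 135/Q (Y(Q, B) = -135/Q - ½*6/158 = -135/Q - 3*1/158 = -135/Q - 3/158 = -3/158 - 135/Q)
1/(-53589 + Y(42, m(-12))) = 1/(-53589 + (-3/158 - 135/42)) = 1/(-53589 + (-3/158 - 135*1/42)) = 1/(-53589 + (-3/158 - 45/14)) = 1/(-53589 - 1788/553) = 1/(-29636505/553) = -553/29636505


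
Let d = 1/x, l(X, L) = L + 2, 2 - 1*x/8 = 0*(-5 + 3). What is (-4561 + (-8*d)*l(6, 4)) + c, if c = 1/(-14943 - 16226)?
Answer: -142255317/31169 ≈ -4564.0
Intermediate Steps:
x = 16 (x = 16 - 0*(-5 + 3) = 16 - 0*(-2) = 16 - 8*0 = 16 + 0 = 16)
c = -1/31169 (c = 1/(-31169) = -1/31169 ≈ -3.2083e-5)
l(X, L) = 2 + L
d = 1/16 ≈ 0.062500
(-4561 + (-8*d)*l(6, 4)) + c = (-4561 + (-8*1/16)*(2 + 4)) - 1/31169 = (-4561 - ½*6) - 1/31169 = (-4561 - 3) - 1/31169 = -4564 - 1/31169 = -142255317/31169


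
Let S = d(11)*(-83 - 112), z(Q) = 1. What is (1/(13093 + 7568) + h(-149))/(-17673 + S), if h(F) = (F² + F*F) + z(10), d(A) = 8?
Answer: -917410384/397373013 ≈ -2.3087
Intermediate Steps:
S = -1560 (S = 8*(-83 - 112) = 8*(-195) = -1560)
h(F) = 1 + 2*F² (h(F) = (F² + F*F) + 1 = (F² + F²) + 1 = 2*F² + 1 = 1 + 2*F²)
(1/(13093 + 7568) + h(-149))/(-17673 + S) = (1/(13093 + 7568) + (1 + 2*(-149)²))/(-17673 - 1560) = (1/20661 + (1 + 2*22201))/(-19233) = (1/20661 + (1 + 44402))*(-1/19233) = (1/20661 + 44403)*(-1/19233) = (917410384/20661)*(-1/19233) = -917410384/397373013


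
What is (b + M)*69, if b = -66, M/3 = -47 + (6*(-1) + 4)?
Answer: -14697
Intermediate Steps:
M = -147 (M = 3*(-47 + (6*(-1) + 4)) = 3*(-47 + (-6 + 4)) = 3*(-47 - 2) = 3*(-49) = -147)
(b + M)*69 = (-66 - 147)*69 = -213*69 = -14697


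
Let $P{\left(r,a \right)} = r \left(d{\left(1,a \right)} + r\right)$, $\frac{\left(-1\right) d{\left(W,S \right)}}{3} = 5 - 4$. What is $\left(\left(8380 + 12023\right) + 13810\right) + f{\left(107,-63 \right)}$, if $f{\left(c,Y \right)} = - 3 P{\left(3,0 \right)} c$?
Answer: $34213$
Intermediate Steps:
$d{\left(W,S \right)} = -3$ ($d{\left(W,S \right)} = - 3 \left(5 - 4\right) = \left(-3\right) 1 = -3$)
$P{\left(r,a \right)} = r \left(-3 + r\right)$
$f{\left(c,Y \right)} = 0$ ($f{\left(c,Y \right)} = - 3 \cdot 3 \left(-3 + 3\right) c = - 3 \cdot 3 \cdot 0 c = \left(-3\right) 0 c = 0 c = 0$)
$\left(\left(8380 + 12023\right) + 13810\right) + f{\left(107,-63 \right)} = \left(\left(8380 + 12023\right) + 13810\right) + 0 = \left(20403 + 13810\right) + 0 = 34213 + 0 = 34213$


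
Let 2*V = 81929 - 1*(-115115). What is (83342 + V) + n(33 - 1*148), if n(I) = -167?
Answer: 181697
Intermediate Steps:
V = 98522 (V = (81929 - 1*(-115115))/2 = (81929 + 115115)/2 = (1/2)*197044 = 98522)
(83342 + V) + n(33 - 1*148) = (83342 + 98522) - 167 = 181864 - 167 = 181697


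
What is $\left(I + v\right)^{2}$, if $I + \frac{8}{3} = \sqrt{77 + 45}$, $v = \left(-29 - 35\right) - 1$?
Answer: $\frac{42307}{9} - \frac{406 \sqrt{122}}{3} \approx 3206.0$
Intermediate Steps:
$v = -65$ ($v = -64 - 1 = -65$)
$I = - \frac{8}{3} + \sqrt{122}$ ($I = - \frac{8}{3} + \sqrt{77 + 45} = - \frac{8}{3} + \sqrt{122} \approx 8.3787$)
$\left(I + v\right)^{2} = \left(\left(- \frac{8}{3} + \sqrt{122}\right) - 65\right)^{2} = \left(- \frac{203}{3} + \sqrt{122}\right)^{2}$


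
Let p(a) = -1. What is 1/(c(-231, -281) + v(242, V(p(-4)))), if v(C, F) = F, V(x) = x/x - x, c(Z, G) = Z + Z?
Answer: -1/460 ≈ -0.0021739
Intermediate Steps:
c(Z, G) = 2*Z
V(x) = 1 - x
1/(c(-231, -281) + v(242, V(p(-4)))) = 1/(2*(-231) + (1 - 1*(-1))) = 1/(-462 + (1 + 1)) = 1/(-462 + 2) = 1/(-460) = -1/460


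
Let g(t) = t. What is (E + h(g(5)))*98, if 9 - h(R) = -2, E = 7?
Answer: 1764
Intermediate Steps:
h(R) = 11 (h(R) = 9 - 1*(-2) = 9 + 2 = 11)
(E + h(g(5)))*98 = (7 + 11)*98 = 18*98 = 1764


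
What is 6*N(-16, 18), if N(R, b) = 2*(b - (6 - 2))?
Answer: 168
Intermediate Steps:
N(R, b) = -8 + 2*b (N(R, b) = 2*(b - 1*4) = 2*(b - 4) = 2*(-4 + b) = -8 + 2*b)
6*N(-16, 18) = 6*(-8 + 2*18) = 6*(-8 + 36) = 6*28 = 168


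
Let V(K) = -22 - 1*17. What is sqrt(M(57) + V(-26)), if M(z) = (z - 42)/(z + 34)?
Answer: I*sqrt(321594)/91 ≈ 6.2318*I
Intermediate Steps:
V(K) = -39 (V(K) = -22 - 17 = -39)
M(z) = (-42 + z)/(34 + z)
sqrt(M(57) + V(-26)) = sqrt((-42 + 57)/(34 + 57) - 39) = sqrt(15/91 - 39) = sqrt(-3534/91) = I*sqrt(321594)/91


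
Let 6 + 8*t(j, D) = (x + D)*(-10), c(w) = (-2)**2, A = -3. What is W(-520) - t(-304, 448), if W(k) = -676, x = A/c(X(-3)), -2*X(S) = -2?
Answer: -1859/16 ≈ -116.19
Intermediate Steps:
X(S) = 1 (X(S) = -1/2*(-2) = 1)
c(w) = 4
x = -3/4 ≈ -0.75000
t(j, D) = 3/16 - 5*D/4 (t(j, D) = -3/4 + ((-3/4 + D)*(-10))/8 = -3/4 + (15/2 - 10*D)/8 = -3/4 + (15/16 - 5*D/4) = 3/16 - 5*D/4)
W(-520) - t(-304, 448) = -676 - (3/16 - 5/4*448) = -676 - (3/16 - 560) = -676 - 1*(-8957/16) = -676 + 8957/16 = -1859/16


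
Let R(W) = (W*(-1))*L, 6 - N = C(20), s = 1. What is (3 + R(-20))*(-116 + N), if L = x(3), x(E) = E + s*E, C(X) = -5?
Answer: -12915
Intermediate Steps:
x(E) = 2*E (x(E) = E + 1*E = E + E = 2*E)
L = 6 (L = 2*3 = 6)
N = 11 (N = 6 - 1*(-5) = 6 + 5 = 11)
R(W) = -6*W (R(W) = (W*(-1))*6 = -W*6 = -6*W)
(3 + R(-20))*(-116 + N) = (3 - 6*(-20))*(-116 + 11) = (3 + 120)*(-105) = 123*(-105) = -12915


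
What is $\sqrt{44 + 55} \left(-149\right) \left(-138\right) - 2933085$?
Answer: $-2933085 + 61686 \sqrt{11} \approx -2.7285 \cdot 10^{6}$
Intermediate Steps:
$\sqrt{44 + 55} \left(-149\right) \left(-138\right) - 2933085 = \sqrt{99} \left(-149\right) \left(-138\right) - 2933085 = 3 \sqrt{11} \left(-149\right) \left(-138\right) - 2933085 = - 447 \sqrt{11} \left(-138\right) - 2933085 = 61686 \sqrt{11} - 2933085 = -2933085 + 61686 \sqrt{11}$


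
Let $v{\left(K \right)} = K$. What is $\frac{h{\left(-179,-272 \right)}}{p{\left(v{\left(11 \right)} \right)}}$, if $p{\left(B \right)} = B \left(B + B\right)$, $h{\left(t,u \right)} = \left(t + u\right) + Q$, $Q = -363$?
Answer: $- \frac{37}{11} \approx -3.3636$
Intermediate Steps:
$h{\left(t,u \right)} = -363 + t + u$ ($h{\left(t,u \right)} = \left(t + u\right) - 363 = -363 + t + u$)
$p{\left(B \right)} = 2 B^{2}$ ($p{\left(B \right)} = B 2 B = 2 B^{2}$)
$\frac{h{\left(-179,-272 \right)}}{p{\left(v{\left(11 \right)} \right)}} = \frac{-363 - 179 - 272}{2 \cdot 11^{2}} = - \frac{814}{2 \cdot 121} = - \frac{814}{242} = \left(-814\right) \frac{1}{242} = - \frac{37}{11}$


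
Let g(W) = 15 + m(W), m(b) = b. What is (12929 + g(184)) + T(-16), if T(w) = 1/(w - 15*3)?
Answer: 800807/61 ≈ 13128.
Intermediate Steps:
g(W) = 15 + W
T(w) = 1/(-45 + w) (T(w) = 1/(w - 45) = 1/(-45 + w))
(12929 + g(184)) + T(-16) = (12929 + (15 + 184)) + 1/(-45 - 16) = (12929 + 199) + 1/(-61) = 13128 - 1/61 = 800807/61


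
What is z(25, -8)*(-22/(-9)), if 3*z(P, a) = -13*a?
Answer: 2288/27 ≈ 84.741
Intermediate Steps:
z(P, a) = -13*a/3 (z(P, a) = (-13*a)/3 = -13*a/3)
z(25, -8)*(-22/(-9)) = (-13/3*(-8))*(-22/(-9)) = 104*(-22*(-1/9))/3 = (104/3)*(22/9) = 2288/27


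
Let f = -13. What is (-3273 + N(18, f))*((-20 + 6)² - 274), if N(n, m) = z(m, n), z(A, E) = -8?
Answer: 255918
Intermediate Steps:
N(n, m) = -8
(-3273 + N(18, f))*((-20 + 6)² - 274) = (-3273 - 8)*((-20 + 6)² - 274) = -3281*((-14)² - 274) = -3281*(196 - 274) = -3281*(-78) = 255918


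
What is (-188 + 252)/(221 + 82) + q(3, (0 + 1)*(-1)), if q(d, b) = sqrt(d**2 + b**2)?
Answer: 64/303 + sqrt(10) ≈ 3.3735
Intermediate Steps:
q(d, b) = sqrt(b**2 + d**2)
(-188 + 252)/(221 + 82) + q(3, (0 + 1)*(-1)) = (-188 + 252)/(221 + 82) + sqrt(((0 + 1)*(-1))**2 + 3**2) = 64/303 + sqrt((1*(-1))**2 + 9) = 64*(1/303) + sqrt((-1)**2 + 9) = 64/303 + sqrt(1 + 9) = 64/303 + sqrt(10)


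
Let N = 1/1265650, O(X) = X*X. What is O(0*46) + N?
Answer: 1/1265650 ≈ 7.9011e-7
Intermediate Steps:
O(X) = X²
N = 1/1265650 ≈ 7.9011e-7
O(0*46) + N = (0*46)² + 1/1265650 = 0² + 1/1265650 = 0 + 1/1265650 = 1/1265650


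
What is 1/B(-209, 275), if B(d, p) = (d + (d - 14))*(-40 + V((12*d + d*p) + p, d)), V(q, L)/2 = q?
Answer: 1/51604992 ≈ 1.9378e-8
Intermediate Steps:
V(q, L) = 2*q
B(d, p) = (-14 + 2*d)*(-40 + 2*p + 24*d + 2*d*p) (B(d, p) = (d + (d - 14))*(-40 + 2*((12*d + d*p) + p)) = (d + (-14 + d))*(-40 + 2*(p + 12*d + d*p)) = (-14 + 2*d)*(-40 + (2*p + 24*d + 2*d*p)) = (-14 + 2*d)*(-40 + 2*p + 24*d + 2*d*p))
1/B(-209, 275) = 1/(560 - 416*(-209) - 28*275 - 28*(-209)*275 + 4*(-209)*(275 + 12*(-209) - 209*275)) = 1/(560 + 86944 - 7700 + 1609300 + 4*(-209)*(275 - 2508 - 57475)) = 1/(560 + 86944 - 7700 + 1609300 + 4*(-209)*(-59708)) = 1/(560 + 86944 - 7700 + 1609300 + 49915888) = 1/51604992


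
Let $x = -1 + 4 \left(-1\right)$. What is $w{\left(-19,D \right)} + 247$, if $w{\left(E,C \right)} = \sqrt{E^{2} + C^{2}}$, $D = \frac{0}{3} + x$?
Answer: $247 + \sqrt{386} \approx 266.65$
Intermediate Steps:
$x = -5$ ($x = -1 - 4 = -5$)
$D = -5$ ($D = \frac{0}{3} - 5 = 0 \cdot \frac{1}{3} - 5 = 0 - 5 = -5$)
$w{\left(E,C \right)} = \sqrt{C^{2} + E^{2}}$
$w{\left(-19,D \right)} + 247 = \sqrt{\left(-5\right)^{2} + \left(-19\right)^{2}} + 247 = \sqrt{25 + 361} + 247 = \sqrt{386} + 247 = 247 + \sqrt{386}$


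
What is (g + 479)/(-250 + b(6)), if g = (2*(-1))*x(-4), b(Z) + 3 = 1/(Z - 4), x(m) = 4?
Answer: -942/505 ≈ -1.8653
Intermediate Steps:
b(Z) = -3 + 1/(-4 + Z) (b(Z) = -3 + 1/(Z - 4) = -3 + 1/(-4 + Z))
g = -8 (g = (2*(-1))*4 = -2*4 = -8)
(g + 479)/(-250 + b(6)) = (-8 + 479)/(-250 + (13 - 3*6)/(-4 + 6)) = 471/(-250 + (13 - 18)/2) = 471/(-250 + (1/2)*(-5)) = 471/(-250 - 5/2) = 471/(-505/2) = 471*(-2/505) = -942/505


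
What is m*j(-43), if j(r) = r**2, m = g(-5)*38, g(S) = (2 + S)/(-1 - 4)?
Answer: 210786/5 ≈ 42157.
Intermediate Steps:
g(S) = -2/5 - S/5 (g(S) = (2 + S)/(-5) = (2 + S)*(-1/5) = -2/5 - S/5)
m = 114/5 (m = (-2/5 - 1/5*(-5))*38 = (-2/5 + 1)*38 = (3/5)*38 = 114/5 ≈ 22.800)
m*j(-43) = (114/5)*(-43)**2 = (114/5)*1849 = 210786/5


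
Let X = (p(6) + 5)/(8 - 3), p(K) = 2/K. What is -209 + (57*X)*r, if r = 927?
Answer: 280763/5 ≈ 56153.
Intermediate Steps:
X = 16/15 (X = (2/6 + 5)/(8 - 3) = (2*(1/6) + 5)/5 = (1/3 + 5)*(1/5) = (16/3)*(1/5) = 16/15 ≈ 1.0667)
-209 + (57*X)*r = -209 + (57*(16/15))*927 = -209 + (304/5)*927 = -209 + 281808/5 = 280763/5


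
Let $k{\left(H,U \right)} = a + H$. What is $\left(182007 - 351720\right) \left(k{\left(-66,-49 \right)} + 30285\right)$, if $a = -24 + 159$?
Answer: $-5151468402$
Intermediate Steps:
$a = 135$
$k{\left(H,U \right)} = 135 + H$
$\left(182007 - 351720\right) \left(k{\left(-66,-49 \right)} + 30285\right) = \left(182007 - 351720\right) \left(\left(135 - 66\right) + 30285\right) = \left(182007 - 351720\right) \left(69 + 30285\right) = \left(-169713\right) 30354 = -5151468402$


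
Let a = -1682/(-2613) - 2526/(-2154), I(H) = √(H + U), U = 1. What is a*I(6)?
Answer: 1703911*√7/938067 ≈ 4.8058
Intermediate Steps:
I(H) = √(1 + H) (I(H) = √(H + 1) = √(1 + H))
a = 1703911/938067 (a = -1682*(-1/2613) - 2526*(-1/2154) = 1682/2613 + 421/359 = 1703911/938067 ≈ 1.8164)
a*I(6) = 1703911*√(1 + 6)/938067 = 1703911*√7/938067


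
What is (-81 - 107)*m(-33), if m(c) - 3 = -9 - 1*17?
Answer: 4324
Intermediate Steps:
m(c) = -23 (m(c) = 3 + (-9 - 1*17) = 3 + (-9 - 17) = 3 - 26 = -23)
(-81 - 107)*m(-33) = (-81 - 107)*(-23) = -188*(-23) = 4324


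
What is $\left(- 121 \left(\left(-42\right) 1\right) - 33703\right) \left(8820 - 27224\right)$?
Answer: $526740884$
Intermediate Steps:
$\left(- 121 \left(\left(-42\right) 1\right) - 33703\right) \left(8820 - 27224\right) = \left(\left(-121\right) \left(-42\right) - 33703\right) \left(-18404\right) = \left(5082 - 33703\right) \left(-18404\right) = \left(-28621\right) \left(-18404\right) = 526740884$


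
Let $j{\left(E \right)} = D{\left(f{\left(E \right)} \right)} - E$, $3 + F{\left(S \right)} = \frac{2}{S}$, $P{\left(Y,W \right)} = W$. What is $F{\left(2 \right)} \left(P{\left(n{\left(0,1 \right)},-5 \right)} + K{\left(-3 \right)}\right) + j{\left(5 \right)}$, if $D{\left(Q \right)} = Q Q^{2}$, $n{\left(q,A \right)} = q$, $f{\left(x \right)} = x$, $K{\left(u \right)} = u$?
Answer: $136$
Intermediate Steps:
$F{\left(S \right)} = -3 + \frac{2}{S}$
$D{\left(Q \right)} = Q^{3}$
$j{\left(E \right)} = E^{3} - E$
$F{\left(2 \right)} \left(P{\left(n{\left(0,1 \right)},-5 \right)} + K{\left(-3 \right)}\right) + j{\left(5 \right)} = \left(-3 + \frac{2}{2}\right) \left(-5 - 3\right) + \left(5^{3} - 5\right) = \left(-3 + 2 \cdot \frac{1}{2}\right) \left(-8\right) + \left(125 - 5\right) = \left(-3 + 1\right) \left(-8\right) + 120 = \left(-2\right) \left(-8\right) + 120 = 16 + 120 = 136$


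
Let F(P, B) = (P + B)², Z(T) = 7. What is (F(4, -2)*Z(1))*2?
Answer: 56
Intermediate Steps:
F(P, B) = (B + P)²
(F(4, -2)*Z(1))*2 = ((-2 + 4)²*7)*2 = (2²*7)*2 = (4*7)*2 = 28*2 = 56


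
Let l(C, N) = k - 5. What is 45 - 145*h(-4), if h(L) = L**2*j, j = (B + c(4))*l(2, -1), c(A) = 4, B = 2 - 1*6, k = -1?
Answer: 45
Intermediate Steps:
B = -4 (B = 2 - 6 = -4)
l(C, N) = -6 (l(C, N) = -1 - 5 = -6)
j = 0 (j = (-4 + 4)*(-6) = 0*(-6) = 0)
h(L) = 0 (h(L) = L**2*0 = 0)
45 - 145*h(-4) = 45 - 145*0 = 45 + 0 = 45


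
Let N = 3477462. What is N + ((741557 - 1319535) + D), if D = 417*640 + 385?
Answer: 3166749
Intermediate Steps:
D = 267265 (D = 266880 + 385 = 267265)
N + ((741557 - 1319535) + D) = 3477462 + ((741557 - 1319535) + 267265) = 3477462 + (-577978 + 267265) = 3477462 - 310713 = 3166749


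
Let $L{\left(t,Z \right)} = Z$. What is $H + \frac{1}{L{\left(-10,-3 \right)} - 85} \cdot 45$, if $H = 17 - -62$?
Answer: $\frac{6907}{88} \approx 78.489$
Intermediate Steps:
$H = 79$ ($H = 17 + 62 = 79$)
$H + \frac{1}{L{\left(-10,-3 \right)} - 85} \cdot 45 = 79 + \frac{1}{-3 - 85} \cdot 45 = 79 + \frac{1}{-88} \cdot 45 = 79 - \frac{45}{88} = \frac{6907}{88}$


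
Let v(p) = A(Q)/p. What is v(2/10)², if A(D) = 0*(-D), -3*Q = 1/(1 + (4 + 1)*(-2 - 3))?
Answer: 0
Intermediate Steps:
Q = 1/72 (Q = -1/(3*(1 + (4 + 1)*(-2 - 3))) = -1/(3*(1 + 5*(-5))) = -1/(3*(1 - 25)) = -⅓/(-24) = -⅓*(-1/24) = 1/72 ≈ 0.013889)
A(D) = 0
v(p) = 0 (v(p) = 0/p = 0)
v(2/10)² = 0² = 0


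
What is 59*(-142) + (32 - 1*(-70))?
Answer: -8276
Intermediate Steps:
59*(-142) + (32 - 1*(-70)) = -8378 + (32 + 70) = -8378 + 102 = -8276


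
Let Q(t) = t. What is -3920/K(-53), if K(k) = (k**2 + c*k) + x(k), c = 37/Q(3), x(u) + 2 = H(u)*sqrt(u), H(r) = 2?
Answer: -18992400/10433377 + 17640*I*sqrt(53)/10433377 ≈ -1.8204 + 0.012309*I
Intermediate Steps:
x(u) = -2 + 2*sqrt(u)
c = 37/3 ≈ 12.333
K(k) = -2 + k**2 + 2*sqrt(k) + 37*k/3 (K(k) = (k**2 + 37*k/3) + (-2 + 2*sqrt(k)) = -2 + k**2 + 2*sqrt(k) + 37*k/3)
-3920/K(-53) = -3920/(-2 + (-53)**2 + 2*sqrt(-53) + (37/3)*(-53)) = -3920/(-2 + 2809 + 2*(I*sqrt(53)) - 1961/3) = -3920/(-2 + 2809 + 2*I*sqrt(53) - 1961/3) = -3920/(6460/3 + 2*I*sqrt(53))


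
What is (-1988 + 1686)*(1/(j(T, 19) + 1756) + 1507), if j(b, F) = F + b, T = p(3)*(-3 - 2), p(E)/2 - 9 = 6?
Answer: -739560552/1625 ≈ -4.5511e+5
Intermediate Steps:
p(E) = 30 (p(E) = 18 + 2*6 = 18 + 12 = 30)
T = -150 (T = 30*(-3 - 2) = 30*(-5) = -150)
(-1988 + 1686)*(1/(j(T, 19) + 1756) + 1507) = (-1988 + 1686)*(1/((19 - 150) + 1756) + 1507) = -302*(1/(-131 + 1756) + 1507) = -302*(1/1625 + 1507) = -302*2448876/1625 = -739560552/1625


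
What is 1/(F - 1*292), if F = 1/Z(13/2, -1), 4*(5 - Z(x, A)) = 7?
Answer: -13/3792 ≈ -0.0034283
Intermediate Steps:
Z(x, A) = 13/4 (Z(x, A) = 5 - ¼*7 = 5 - 7/4 = 13/4)
F = 4/13 (F = 1/(13/4) = 4/13 ≈ 0.30769)
1/(F - 1*292) = 1/(4/13 - 1*292) = 1/(4/13 - 292) = 1/(-3792/13) = -13/3792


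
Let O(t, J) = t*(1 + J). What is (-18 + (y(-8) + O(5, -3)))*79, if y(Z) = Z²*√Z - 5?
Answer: -2607 + 10112*I*√2 ≈ -2607.0 + 14301.0*I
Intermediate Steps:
y(Z) = -5 + Z^(5/2) (y(Z) = Z^(5/2) - 5 = -5 + Z^(5/2))
(-18 + (y(-8) + O(5, -3)))*79 = (-18 + ((-5 + (-8)^(5/2)) + 5*(1 - 3)))*79 = (-18 + ((-5 + 128*I*√2) + 5*(-2)))*79 = (-18 + ((-5 + 128*I*√2) - 10))*79 = (-18 + (-15 + 128*I*√2))*79 = (-33 + 128*I*√2)*79 = -2607 + 10112*I*√2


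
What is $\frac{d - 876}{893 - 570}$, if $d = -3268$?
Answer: $- \frac{4144}{323} \approx -12.83$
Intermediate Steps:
$\frac{d - 876}{893 - 570} = \frac{-3268 - 876}{893 - 570} = - \frac{4144}{323}$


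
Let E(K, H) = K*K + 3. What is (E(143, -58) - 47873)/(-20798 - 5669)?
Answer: 27421/26467 ≈ 1.0360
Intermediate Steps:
E(K, H) = 3 + K² (E(K, H) = K² + 3 = 3 + K²)
(E(143, -58) - 47873)/(-20798 - 5669) = ((3 + 143²) - 47873)/(-20798 - 5669) = ((3 + 20449) - 47873)/(-26467) = (20452 - 47873)*(-1/26467) = -27421*(-1/26467) = 27421/26467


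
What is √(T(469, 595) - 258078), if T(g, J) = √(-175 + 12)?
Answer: √(-258078 + I*√163) ≈ 0.013 + 508.01*I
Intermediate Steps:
T(g, J) = I*√163 (T(g, J) = √(-163) = I*√163)
√(T(469, 595) - 258078) = √(I*√163 - 258078) = √(-258078 + I*√163)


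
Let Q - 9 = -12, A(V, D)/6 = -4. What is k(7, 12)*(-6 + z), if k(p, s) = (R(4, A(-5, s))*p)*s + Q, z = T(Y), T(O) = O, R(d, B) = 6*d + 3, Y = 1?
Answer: -11325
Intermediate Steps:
A(V, D) = -24 (A(V, D) = 6*(-4) = -24)
Q = -3 (Q = 9 - 12 = -3)
R(d, B) = 3 + 6*d
z = 1
k(p, s) = -3 + 27*p*s (k(p, s) = ((3 + 6*4)*p)*s - 3 = ((3 + 24)*p)*s - 3 = (27*p)*s - 3 = 27*p*s - 3 = -3 + 27*p*s)
k(7, 12)*(-6 + z) = (-3 + 27*7*12)*(-6 + 1) = (-3 + 2268)*(-5) = 2265*(-5) = -11325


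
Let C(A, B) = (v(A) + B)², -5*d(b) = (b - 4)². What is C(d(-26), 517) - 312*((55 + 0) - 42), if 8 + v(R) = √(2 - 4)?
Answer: 255023 + 1018*I*√2 ≈ 2.5502e+5 + 1439.7*I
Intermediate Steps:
d(b) = -(-4 + b)²/5 (d(b) = -(b - 4)²/5 = -(-4 + b)²/5)
v(R) = -8 + I*√2 (v(R) = -8 + √(2 - 4) = -8 + √(-2) = -8 + I*√2)
C(A, B) = (-8 + B + I*√2)² (C(A, B) = ((-8 + I*√2) + B)² = (-8 + B + I*√2)²)
C(d(-26), 517) - 312*((55 + 0) - 42) = (-8 + 517 + I*√2)² - 312*((55 + 0) - 42) = (509 + I*√2)² - 312*(55 - 42) = (509 + I*√2)² - 312*13 = (509 + I*√2)² - 4056 = -4056 + (509 + I*√2)²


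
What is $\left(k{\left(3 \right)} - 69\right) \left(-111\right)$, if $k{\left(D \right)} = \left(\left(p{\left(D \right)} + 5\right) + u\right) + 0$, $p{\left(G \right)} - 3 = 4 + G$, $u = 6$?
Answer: $5328$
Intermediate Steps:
$p{\left(G \right)} = 7 + G$ ($p{\left(G \right)} = 3 + \left(4 + G\right) = 7 + G$)
$k{\left(D \right)} = 18 + D$ ($k{\left(D \right)} = \left(\left(\left(7 + D\right) + 5\right) + 6\right) + 0 = \left(\left(12 + D\right) + 6\right) + 0 = \left(18 + D\right) + 0 = 18 + D$)
$\left(k{\left(3 \right)} - 69\right) \left(-111\right) = \left(\left(18 + 3\right) - 69\right) \left(-111\right) = \left(21 - 69\right) \left(-111\right) = \left(-48\right) \left(-111\right) = 5328$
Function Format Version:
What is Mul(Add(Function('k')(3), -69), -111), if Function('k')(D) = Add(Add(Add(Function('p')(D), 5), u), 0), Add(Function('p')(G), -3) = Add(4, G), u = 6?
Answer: 5328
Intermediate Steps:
Function('p')(G) = Add(7, G) (Function('p')(G) = Add(3, Add(4, G)) = Add(7, G))
Function('k')(D) = Add(18, D) (Function('k')(D) = Add(Add(Add(Add(7, D), 5), 6), 0) = Add(Add(Add(12, D), 6), 0) = Add(Add(18, D), 0) = Add(18, D))
Mul(Add(Function('k')(3), -69), -111) = Mul(Add(Add(18, 3), -69), -111) = Mul(Add(21, -69), -111) = Mul(-48, -111) = 5328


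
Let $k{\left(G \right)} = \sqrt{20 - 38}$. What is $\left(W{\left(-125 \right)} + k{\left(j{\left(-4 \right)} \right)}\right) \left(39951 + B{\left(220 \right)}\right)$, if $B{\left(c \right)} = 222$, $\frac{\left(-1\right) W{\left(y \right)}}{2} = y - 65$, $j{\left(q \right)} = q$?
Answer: $15265740 + 120519 i \sqrt{2} \approx 1.5266 \cdot 10^{7} + 1.7044 \cdot 10^{5} i$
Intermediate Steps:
$W{\left(y \right)} = 130 - 2 y$ ($W{\left(y \right)} = - 2 \left(y - 65\right) = - 2 \left(-65 + y\right) = 130 - 2 y$)
$k{\left(G \right)} = 3 i \sqrt{2}$ ($k{\left(G \right)} = \sqrt{-18} = 3 i \sqrt{2}$)
$\left(W{\left(-125 \right)} + k{\left(j{\left(-4 \right)} \right)}\right) \left(39951 + B{\left(220 \right)}\right) = \left(\left(130 - -250\right) + 3 i \sqrt{2}\right) \left(39951 + 222\right) = \left(\left(130 + 250\right) + 3 i \sqrt{2}\right) 40173 = \left(380 + 3 i \sqrt{2}\right) 40173 = 15265740 + 120519 i \sqrt{2}$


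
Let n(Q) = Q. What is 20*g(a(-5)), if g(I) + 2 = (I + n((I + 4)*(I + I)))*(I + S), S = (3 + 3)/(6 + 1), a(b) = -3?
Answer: 2420/7 ≈ 345.71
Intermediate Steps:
S = 6/7 ≈ 0.85714
g(I) = -2 + (6/7 + I)*(I + 2*I*(4 + I)) (g(I) = -2 + (I + (I + 4)*(I + I))*(I + 6/7) = -2 + (I + (4 + I)*(2*I))*(6/7 + I) = -2 + (I + 2*I*(4 + I))*(6/7 + I) = -2 + (6/7 + I)*(I + 2*I*(4 + I)))
20*g(a(-5)) = 20*(-2 + 2*(-3)³ + (54/7)*(-3) + (75/7)*(-3)²) = 20*(-2 + 2*(-27) - 162/7 + (75/7)*9) = 20*(-2 - 54 - 162/7 + 675/7) = 20*(121/7) = 2420/7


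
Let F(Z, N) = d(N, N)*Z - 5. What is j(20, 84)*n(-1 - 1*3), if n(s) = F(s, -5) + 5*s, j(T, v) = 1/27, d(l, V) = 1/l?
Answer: -121/135 ≈ -0.89630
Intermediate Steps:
j(T, v) = 1/27
F(Z, N) = -5 + Z/N (F(Z, N) = Z/N - 5 = -5 + Z/N)
n(s) = -5 + 24*s/5 (n(s) = (-5 + s/(-5)) + 5*s = (-5 + s*(-1/5)) + 5*s = (-5 - s/5) + 5*s = -5 + 24*s/5)
j(20, 84)*n(-1 - 1*3) = (-5 + 24*(-1 - 1*3)/5)/27 = (-5 + 24*(-1 - 3)/5)/27 = (-5 + (24/5)*(-4))/27 = (-5 - 96/5)/27 = (1/27)*(-121/5) = -121/135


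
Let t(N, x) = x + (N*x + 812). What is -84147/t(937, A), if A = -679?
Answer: 4007/30290 ≈ 0.13229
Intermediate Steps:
t(N, x) = 812 + x + N*x (t(N, x) = x + (812 + N*x) = 812 + x + N*x)
-84147/t(937, A) = -84147/(812 - 679 + 937*(-679)) = -84147/(812 - 679 - 636223) = -84147/(-636090) = -84147*(-1/636090) = 4007/30290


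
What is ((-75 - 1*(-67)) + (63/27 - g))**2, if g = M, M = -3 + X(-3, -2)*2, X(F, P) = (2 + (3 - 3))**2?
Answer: 1024/9 ≈ 113.78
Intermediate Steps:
X(F, P) = 4 (X(F, P) = (2 + 0)**2 = 2**2 = 4)
M = 5 (M = -3 + 4*2 = -3 + 8 = 5)
g = 5
((-75 - 1*(-67)) + (63/27 - g))**2 = ((-75 - 1*(-67)) + (63/27 - 1*5))**2 = ((-75 + 67) + (63*(1/27) - 5))**2 = (-8 + (7/3 - 5))**2 = (-8 - 8/3)**2 = (-32/3)**2 = 1024/9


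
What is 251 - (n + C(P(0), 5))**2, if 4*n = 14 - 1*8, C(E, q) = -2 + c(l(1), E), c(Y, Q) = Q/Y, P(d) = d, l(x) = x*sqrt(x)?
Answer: 1003/4 ≈ 250.75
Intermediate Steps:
l(x) = x**(3/2)
C(E, q) = -2 + E (C(E, q) = -2 + E/(1**(3/2)) = -2 + E/1 = -2 + E*1 = -2 + E)
n = 3/2 (n = (14 - 1*8)/4 = (14 - 8)/4 = (1/4)*6 = 3/2 ≈ 1.5000)
251 - (n + C(P(0), 5))**2 = 251 - (3/2 + (-2 + 0))**2 = 251 - (3/2 - 2)**2 = 251 - (-1/2)**2 = 251 - 1*1/4 = 251 - 1/4 = 1003/4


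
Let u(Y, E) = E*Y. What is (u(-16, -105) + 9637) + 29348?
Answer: 40665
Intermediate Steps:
(u(-16, -105) + 9637) + 29348 = (-105*(-16) + 9637) + 29348 = (1680 + 9637) + 29348 = 11317 + 29348 = 40665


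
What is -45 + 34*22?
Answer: 703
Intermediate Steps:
-45 + 34*22 = -45 + 748 = 703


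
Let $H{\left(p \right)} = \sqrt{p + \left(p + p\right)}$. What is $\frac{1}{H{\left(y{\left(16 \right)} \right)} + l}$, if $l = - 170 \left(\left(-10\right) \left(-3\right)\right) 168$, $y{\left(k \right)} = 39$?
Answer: $- \frac{95200}{81567359987} - \frac{\sqrt{13}}{244702079961} \approx -1.1671 \cdot 10^{-6}$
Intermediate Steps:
$l = -856800$ ($l = \left(-170\right) 30 \cdot 168 = \left(-5100\right) 168 = -856800$)
$H{\left(p \right)} = \sqrt{3} \sqrt{p}$ ($H{\left(p \right)} = \sqrt{p + 2 p} = \sqrt{3 p} = \sqrt{3} \sqrt{p}$)
$\frac{1}{H{\left(y{\left(16 \right)} \right)} + l} = \frac{1}{\sqrt{3} \sqrt{39} - 856800} = \frac{1}{3 \sqrt{13} - 856800} = \frac{1}{-856800 + 3 \sqrt{13}}$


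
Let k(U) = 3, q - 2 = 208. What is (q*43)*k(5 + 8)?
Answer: 27090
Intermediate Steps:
q = 210 (q = 2 + 208 = 210)
(q*43)*k(5 + 8) = (210*43)*3 = 9030*3 = 27090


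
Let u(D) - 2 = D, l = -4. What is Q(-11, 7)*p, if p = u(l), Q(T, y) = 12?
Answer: -24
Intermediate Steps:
u(D) = 2 + D
p = -2 (p = 2 - 4 = -2)
Q(-11, 7)*p = 12*(-2) = -24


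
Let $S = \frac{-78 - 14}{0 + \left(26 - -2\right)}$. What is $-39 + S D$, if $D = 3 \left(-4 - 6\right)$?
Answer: $\frac{417}{7} \approx 59.571$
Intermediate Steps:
$D = -30$ ($D = 3 \left(-10\right) = -30$)
$S = - \frac{23}{7}$ ($S = - \frac{92}{0 + \left(26 + 2\right)} = - \frac{92}{0 + 28} = - \frac{92}{28} = \left(-92\right) \frac{1}{28} = - \frac{23}{7} \approx -3.2857$)
$-39 + S D = -39 - - \frac{690}{7} = -39 + \frac{690}{7} = \frac{417}{7}$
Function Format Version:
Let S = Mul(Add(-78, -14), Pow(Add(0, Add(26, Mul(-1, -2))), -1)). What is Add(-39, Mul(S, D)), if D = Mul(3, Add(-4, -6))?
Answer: Rational(417, 7) ≈ 59.571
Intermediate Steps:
D = -30 (D = Mul(3, -10) = -30)
S = Rational(-23, 7) (S = Mul(-92, Pow(Add(0, Add(26, 2)), -1)) = Mul(-92, Pow(Add(0, 28), -1)) = Mul(-92, Pow(28, -1)) = Mul(-92, Rational(1, 28)) = Rational(-23, 7) ≈ -3.2857)
Add(-39, Mul(S, D)) = Add(-39, Mul(Rational(-23, 7), -30)) = Add(-39, Rational(690, 7)) = Rational(417, 7)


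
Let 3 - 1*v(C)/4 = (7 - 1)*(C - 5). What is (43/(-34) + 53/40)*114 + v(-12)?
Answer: 145137/340 ≈ 426.87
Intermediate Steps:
v(C) = 132 - 24*C (v(C) = 12 - 4*(7 - 1)*(C - 5) = 12 - 24*(-5 + C) = 12 - 4*(-30 + 6*C) = 12 + (120 - 24*C) = 132 - 24*C)
(43/(-34) + 53/40)*114 + v(-12) = (43/(-34) + 53/40)*114 + (132 - 24*(-12)) = (43*(-1/34) + 53*(1/40))*114 + (132 + 288) = (-43/34 + 53/40)*114 + 420 = (41/680)*114 + 420 = 2337/340 + 420 = 145137/340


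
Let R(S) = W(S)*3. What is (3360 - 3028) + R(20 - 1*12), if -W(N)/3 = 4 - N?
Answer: 368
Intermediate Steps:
W(N) = -12 + 3*N (W(N) = -3*(4 - N) = -12 + 3*N)
R(S) = -36 + 9*S (R(S) = (-12 + 3*S)*3 = -36 + 9*S)
(3360 - 3028) + R(20 - 1*12) = (3360 - 3028) + (-36 + 9*(20 - 1*12)) = 332 + (-36 + 9*(20 - 12)) = 332 + (-36 + 9*8) = 332 + (-36 + 72) = 332 + 36 = 368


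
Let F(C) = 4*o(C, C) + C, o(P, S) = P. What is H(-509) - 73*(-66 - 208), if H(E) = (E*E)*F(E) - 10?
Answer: -659341153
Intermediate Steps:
F(C) = 5*C (F(C) = 4*C + C = 5*C)
H(E) = -10 + 5*E³ (H(E) = (E*E)*(5*E) - 10 = E²*(5*E) - 10 = 5*E³ - 10 = -10 + 5*E³)
H(-509) - 73*(-66 - 208) = (-10 + 5*(-509)³) - 73*(-66 - 208) = (-10 + 5*(-131872229)) - 73*(-274) = (-10 - 659361145) - 1*(-20002) = -659361155 + 20002 = -659341153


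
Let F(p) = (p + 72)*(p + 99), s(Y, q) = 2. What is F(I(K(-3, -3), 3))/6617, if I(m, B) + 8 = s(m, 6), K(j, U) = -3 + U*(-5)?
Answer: 6138/6617 ≈ 0.92761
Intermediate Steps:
K(j, U) = -3 - 5*U
I(m, B) = -6 (I(m, B) = -8 + 2 = -6)
F(p) = (72 + p)*(99 + p)
F(I(K(-3, -3), 3))/6617 = (7128 + (-6)**2 + 171*(-6))/6617 = (7128 + 36 - 1026)*(1/6617) = 6138*(1/6617) = 6138/6617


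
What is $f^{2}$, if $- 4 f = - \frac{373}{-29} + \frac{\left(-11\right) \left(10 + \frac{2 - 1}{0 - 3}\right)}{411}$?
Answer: $\frac{50773158241}{5114252196} \approx 9.9278$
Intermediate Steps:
$f = - \frac{225329}{71514}$ ($f = - \frac{- \frac{373}{-29} + \frac{\left(-11\right) \left(10 + \frac{2 - 1}{0 - 3}\right)}{411}}{4} = - \frac{\left(-373\right) \left(- \frac{1}{29}\right) + - 11 \left(10 + 1 \frac{1}{-3}\right) \frac{1}{411}}{4} = - \frac{\frac{373}{29} + - 11 \left(10 + 1 \left(- \frac{1}{3}\right)\right) \frac{1}{411}}{4} = - \frac{\frac{373}{29} + - 11 \left(10 - \frac{1}{3}\right) \frac{1}{411}}{4} = - \frac{\frac{373}{29} + \left(-11\right) \frac{29}{3} \cdot \frac{1}{411}}{4} = - \frac{\frac{373}{29} - \frac{319}{1233}}{4} = \left(- \frac{1}{4}\right) \frac{450658}{35757} = - \frac{225329}{71514} \approx -3.1508$)
$f^{2} = \left(- \frac{225329}{71514}\right)^{2} = \frac{50773158241}{5114252196}$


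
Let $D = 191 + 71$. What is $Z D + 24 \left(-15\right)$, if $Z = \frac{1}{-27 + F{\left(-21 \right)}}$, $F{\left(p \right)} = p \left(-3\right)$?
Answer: $- \frac{6349}{18} \approx -352.72$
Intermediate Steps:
$D = 262$
$F{\left(p \right)} = - 3 p$
$Z = \frac{1}{36}$ ($Z = \frac{1}{-27 - -63} = \frac{1}{-27 + 63} = \frac{1}{36} \approx 0.027778$)
$Z D + 24 \left(-15\right) = \frac{1}{36} \cdot 262 + 24 \left(-15\right) = \frac{131}{18} - 360 = - \frac{6349}{18}$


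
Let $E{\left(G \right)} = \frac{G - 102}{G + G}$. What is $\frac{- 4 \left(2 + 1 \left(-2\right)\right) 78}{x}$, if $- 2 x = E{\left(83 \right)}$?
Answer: $0$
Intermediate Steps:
$E{\left(G \right)} = \frac{-102 + G}{2 G}$ ($E{\left(G \right)} = \frac{G - 102}{2 G} = \left(-102 + G\right) \frac{1}{2 G} = \frac{-102 + G}{2 G}$)
$x = \frac{19}{332}$ ($x = - \frac{\frac{1}{2} \cdot \frac{1}{83} \left(-102 + 83\right)}{2} = - \frac{\frac{1}{2} \cdot \frac{1}{83} \left(-19\right)}{2} = \left(- \frac{1}{2}\right) \left(- \frac{19}{166}\right) = \frac{19}{332} \approx 0.057229$)
$\frac{- 4 \left(2 + 1 \left(-2\right)\right) 78}{x} = \frac{- 4 \left(2 + 1 \left(-2\right)\right) 78}{\frac{19}{332}} = - 4 \left(2 - 2\right) 78 \cdot \frac{332}{19} = \left(-4\right) 0 \cdot 78 \cdot \frac{332}{19} = 0 \cdot 78 \cdot \frac{332}{19} = 0 \cdot \frac{332}{19} = 0$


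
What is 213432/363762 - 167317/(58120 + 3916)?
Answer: -7937183167/3761056572 ≈ -2.1104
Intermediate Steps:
213432/363762 - 167317/(58120 + 3916) = 213432*(1/363762) - 167317/62036 = 35572/60627 - 167317*1/62036 = 35572/60627 - 167317/62036 = -7937183167/3761056572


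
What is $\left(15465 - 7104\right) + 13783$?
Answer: $22144$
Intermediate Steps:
$\left(15465 - 7104\right) + 13783 = 8361 + 13783 = 22144$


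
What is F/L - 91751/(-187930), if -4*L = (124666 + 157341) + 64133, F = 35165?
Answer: 266222867/3252504510 ≈ 0.081852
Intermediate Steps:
L = -86535 (L = -((124666 + 157341) + 64133)/4 = -(282007 + 64133)/4 = -¼*346140 = -86535)
F/L - 91751/(-187930) = 35165/(-86535) - 91751/(-187930) = 35165*(-1/86535) - 91751*(-1/187930) = -7033/17307 + 91751/187930 = 266222867/3252504510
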